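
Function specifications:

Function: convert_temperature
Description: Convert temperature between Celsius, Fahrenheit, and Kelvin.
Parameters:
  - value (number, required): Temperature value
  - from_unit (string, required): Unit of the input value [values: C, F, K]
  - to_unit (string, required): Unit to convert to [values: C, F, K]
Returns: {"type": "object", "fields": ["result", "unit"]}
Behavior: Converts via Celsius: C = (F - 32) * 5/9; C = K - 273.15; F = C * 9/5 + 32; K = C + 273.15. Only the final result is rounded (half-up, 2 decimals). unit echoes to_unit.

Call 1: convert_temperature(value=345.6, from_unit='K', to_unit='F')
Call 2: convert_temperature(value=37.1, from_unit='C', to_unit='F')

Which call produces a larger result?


Call 1:
  To C: 345.6 - 273.15 = 72.45
  To F: 72.45 * 9/5 + 32 = 162.41
  Round to 2 decimals: 162.41
  -> 162.41 F
Call 2:
  Input already in C: 37.1
  To F: 37.1 * 9/5 + 32 = 98.78
  Round to 2 decimals: 98.78
  -> 98.78 F
Call 1 (162.41 F)


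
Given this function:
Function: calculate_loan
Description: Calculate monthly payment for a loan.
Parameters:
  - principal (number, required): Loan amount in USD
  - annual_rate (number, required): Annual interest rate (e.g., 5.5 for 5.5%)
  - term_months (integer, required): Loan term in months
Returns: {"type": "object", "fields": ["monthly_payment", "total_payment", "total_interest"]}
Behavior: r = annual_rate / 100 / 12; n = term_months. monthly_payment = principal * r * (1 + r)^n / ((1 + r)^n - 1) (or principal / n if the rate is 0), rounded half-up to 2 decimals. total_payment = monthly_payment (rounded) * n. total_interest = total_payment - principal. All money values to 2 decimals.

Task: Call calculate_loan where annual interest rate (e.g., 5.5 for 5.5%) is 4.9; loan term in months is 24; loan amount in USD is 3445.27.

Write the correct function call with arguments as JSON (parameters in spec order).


Mapping each described value to its parameter name:
  'Annual interest rate (e.g., 5.5 for 5.5%)' -> annual_rate = 4.9
  'Loan term in months' -> term_months = 24
  'Loan amount in USD' -> principal = 3445.27
calculate_loan({"principal": 3445.27, "annual_rate": 4.9, "term_months": 24})


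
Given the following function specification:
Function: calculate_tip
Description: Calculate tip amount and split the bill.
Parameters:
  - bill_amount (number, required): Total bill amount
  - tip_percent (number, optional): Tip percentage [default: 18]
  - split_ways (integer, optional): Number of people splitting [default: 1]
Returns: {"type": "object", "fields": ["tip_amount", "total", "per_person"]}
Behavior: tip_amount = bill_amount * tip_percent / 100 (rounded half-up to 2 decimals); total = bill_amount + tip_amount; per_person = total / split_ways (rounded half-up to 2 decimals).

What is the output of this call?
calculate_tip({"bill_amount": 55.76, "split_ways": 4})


Defaults applied: tip_percent=18
tip_amount = 55.76 * 18/100 = 10.0368 -> 10.04
total = 55.76 + 10.04 = 65.80
per_person = 65.80 / 4 = 16.45 -> 16.45
Output:
{"tip_amount": 10.04, "total": 65.8, "per_person": 16.45}


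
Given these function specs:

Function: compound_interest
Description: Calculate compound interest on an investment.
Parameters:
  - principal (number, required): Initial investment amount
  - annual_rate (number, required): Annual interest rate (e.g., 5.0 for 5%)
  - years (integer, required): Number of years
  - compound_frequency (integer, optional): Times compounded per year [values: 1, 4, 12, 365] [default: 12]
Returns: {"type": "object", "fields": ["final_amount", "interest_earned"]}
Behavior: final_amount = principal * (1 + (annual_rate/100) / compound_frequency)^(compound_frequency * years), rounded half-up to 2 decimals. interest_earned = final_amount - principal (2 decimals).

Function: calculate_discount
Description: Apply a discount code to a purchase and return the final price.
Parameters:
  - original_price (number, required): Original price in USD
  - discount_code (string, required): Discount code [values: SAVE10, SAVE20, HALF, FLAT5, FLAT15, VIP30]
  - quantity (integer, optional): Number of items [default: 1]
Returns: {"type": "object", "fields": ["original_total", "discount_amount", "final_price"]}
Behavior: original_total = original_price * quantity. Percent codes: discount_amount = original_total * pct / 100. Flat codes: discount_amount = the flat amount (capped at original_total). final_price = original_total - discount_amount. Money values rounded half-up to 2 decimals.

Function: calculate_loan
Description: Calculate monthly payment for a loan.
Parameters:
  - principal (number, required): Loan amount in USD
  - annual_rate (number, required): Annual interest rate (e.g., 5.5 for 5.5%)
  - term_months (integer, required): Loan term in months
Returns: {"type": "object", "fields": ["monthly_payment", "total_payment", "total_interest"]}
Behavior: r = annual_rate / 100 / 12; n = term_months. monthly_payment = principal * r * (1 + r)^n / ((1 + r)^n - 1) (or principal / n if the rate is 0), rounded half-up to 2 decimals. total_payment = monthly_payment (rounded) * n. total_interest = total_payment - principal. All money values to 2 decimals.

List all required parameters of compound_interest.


Parameters of compound_interest and their required/optional flag:
  principal: required
  annual_rate: required
  years: required
  compound_frequency: optional
annual_rate, principal, years


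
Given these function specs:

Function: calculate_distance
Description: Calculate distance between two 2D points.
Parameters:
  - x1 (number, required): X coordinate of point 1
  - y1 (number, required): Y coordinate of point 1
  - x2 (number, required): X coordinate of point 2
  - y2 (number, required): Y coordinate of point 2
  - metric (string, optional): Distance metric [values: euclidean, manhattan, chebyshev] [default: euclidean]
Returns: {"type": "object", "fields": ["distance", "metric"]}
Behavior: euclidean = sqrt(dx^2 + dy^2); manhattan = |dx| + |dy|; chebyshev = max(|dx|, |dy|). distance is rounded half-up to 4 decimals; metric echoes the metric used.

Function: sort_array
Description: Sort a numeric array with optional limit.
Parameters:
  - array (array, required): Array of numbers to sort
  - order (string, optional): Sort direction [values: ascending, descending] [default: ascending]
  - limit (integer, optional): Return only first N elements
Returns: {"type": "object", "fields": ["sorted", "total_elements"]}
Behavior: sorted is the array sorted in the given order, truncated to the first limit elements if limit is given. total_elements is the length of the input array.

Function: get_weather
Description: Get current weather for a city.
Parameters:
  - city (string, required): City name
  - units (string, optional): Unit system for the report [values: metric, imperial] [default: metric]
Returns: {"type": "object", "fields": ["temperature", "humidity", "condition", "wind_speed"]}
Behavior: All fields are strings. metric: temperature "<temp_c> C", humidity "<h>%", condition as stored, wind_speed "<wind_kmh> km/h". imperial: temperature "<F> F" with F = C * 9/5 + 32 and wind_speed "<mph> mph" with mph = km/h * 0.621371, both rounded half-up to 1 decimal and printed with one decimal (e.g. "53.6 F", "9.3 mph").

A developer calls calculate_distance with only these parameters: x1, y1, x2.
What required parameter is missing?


Required parameters: x1, y1, x2, y2
Provided: x1, y1, x2
Missing: y2
y2


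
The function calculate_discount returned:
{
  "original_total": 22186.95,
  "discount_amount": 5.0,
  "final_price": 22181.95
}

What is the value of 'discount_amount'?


5.0


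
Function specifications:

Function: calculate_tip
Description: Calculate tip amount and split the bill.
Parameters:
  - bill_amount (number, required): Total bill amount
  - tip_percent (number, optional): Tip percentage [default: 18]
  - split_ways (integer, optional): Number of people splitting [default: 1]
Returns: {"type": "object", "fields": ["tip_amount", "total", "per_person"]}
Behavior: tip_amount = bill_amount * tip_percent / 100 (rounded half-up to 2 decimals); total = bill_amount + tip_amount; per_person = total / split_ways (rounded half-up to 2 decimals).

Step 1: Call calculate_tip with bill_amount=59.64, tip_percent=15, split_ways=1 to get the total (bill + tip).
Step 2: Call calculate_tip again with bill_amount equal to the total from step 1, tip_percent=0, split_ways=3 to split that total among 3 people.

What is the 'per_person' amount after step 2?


Step 1: calculate_tip(bill_amount=59.64, tip_percent=15, split_ways=1)
  tip_amount = 59.64 * 15/100 = 8.946 -> 8.95
  total = 59.64 + 8.95 = 68.59
  per_person = 68.59 / 1 = 68.59 -> 68.59
  -> total = 68.59
Step 2: calculate_tip(bill_amount=68.59, tip_percent=0, split_ways=3)
  tip_amount = 68.59 * 0/100 = 0 -> 0.00
  total = 68.59 + 0.00 = 68.59
  per_person = 68.59 / 3 = 22.863333 -> 22.86
  -> per_person = 22.86
$22.86


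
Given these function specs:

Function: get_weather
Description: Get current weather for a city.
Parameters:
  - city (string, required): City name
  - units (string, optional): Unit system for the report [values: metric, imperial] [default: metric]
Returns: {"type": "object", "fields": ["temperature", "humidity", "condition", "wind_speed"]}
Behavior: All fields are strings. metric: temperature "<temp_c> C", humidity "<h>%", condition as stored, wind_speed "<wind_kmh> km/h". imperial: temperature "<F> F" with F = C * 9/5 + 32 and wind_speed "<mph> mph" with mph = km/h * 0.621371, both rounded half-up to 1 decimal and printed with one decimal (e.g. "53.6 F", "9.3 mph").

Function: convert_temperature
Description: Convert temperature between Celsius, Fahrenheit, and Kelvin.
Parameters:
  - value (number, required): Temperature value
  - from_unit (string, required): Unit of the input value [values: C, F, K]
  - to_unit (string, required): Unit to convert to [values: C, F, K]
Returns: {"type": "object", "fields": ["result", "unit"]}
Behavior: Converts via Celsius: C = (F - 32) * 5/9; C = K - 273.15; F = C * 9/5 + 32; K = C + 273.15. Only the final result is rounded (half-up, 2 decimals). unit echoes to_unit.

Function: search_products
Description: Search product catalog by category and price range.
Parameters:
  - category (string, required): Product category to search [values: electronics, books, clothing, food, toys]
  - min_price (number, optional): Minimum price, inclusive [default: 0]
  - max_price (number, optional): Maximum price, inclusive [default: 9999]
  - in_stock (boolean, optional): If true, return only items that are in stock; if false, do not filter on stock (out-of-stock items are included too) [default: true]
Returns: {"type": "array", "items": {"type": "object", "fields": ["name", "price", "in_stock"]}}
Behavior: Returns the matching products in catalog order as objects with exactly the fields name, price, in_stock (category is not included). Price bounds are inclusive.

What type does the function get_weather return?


The get_weather spec declares Returns: {"type": "object", "fields": ["temperature", "humidity", "condition", "wind_speed"]}
Type:
object


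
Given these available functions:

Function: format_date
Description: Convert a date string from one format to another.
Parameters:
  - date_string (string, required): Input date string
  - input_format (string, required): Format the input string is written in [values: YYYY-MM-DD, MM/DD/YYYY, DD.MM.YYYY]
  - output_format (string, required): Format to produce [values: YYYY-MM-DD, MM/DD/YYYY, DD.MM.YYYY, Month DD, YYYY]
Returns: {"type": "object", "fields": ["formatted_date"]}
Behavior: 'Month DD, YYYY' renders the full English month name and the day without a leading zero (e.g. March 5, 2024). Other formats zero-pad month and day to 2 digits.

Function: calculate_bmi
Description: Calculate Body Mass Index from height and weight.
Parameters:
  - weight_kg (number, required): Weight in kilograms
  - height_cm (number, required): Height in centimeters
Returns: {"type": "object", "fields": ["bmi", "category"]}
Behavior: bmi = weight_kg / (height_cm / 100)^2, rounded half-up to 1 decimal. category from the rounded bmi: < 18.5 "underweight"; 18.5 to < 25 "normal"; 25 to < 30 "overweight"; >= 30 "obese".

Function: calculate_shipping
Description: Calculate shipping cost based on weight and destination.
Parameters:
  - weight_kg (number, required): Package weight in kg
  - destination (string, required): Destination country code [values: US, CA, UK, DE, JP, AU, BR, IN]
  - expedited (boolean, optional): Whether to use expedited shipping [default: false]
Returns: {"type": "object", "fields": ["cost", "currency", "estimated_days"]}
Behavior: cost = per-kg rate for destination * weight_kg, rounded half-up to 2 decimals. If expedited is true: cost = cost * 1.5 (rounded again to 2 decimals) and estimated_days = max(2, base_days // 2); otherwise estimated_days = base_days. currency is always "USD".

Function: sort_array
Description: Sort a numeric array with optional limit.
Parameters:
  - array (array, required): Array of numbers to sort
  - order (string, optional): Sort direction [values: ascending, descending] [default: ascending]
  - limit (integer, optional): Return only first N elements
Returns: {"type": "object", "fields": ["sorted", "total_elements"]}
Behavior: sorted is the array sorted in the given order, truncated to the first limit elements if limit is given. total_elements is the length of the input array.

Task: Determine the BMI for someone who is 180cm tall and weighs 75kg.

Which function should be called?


The task needs a function whose description is: Calculate Body Mass Index from height and weight.
calculate_bmi


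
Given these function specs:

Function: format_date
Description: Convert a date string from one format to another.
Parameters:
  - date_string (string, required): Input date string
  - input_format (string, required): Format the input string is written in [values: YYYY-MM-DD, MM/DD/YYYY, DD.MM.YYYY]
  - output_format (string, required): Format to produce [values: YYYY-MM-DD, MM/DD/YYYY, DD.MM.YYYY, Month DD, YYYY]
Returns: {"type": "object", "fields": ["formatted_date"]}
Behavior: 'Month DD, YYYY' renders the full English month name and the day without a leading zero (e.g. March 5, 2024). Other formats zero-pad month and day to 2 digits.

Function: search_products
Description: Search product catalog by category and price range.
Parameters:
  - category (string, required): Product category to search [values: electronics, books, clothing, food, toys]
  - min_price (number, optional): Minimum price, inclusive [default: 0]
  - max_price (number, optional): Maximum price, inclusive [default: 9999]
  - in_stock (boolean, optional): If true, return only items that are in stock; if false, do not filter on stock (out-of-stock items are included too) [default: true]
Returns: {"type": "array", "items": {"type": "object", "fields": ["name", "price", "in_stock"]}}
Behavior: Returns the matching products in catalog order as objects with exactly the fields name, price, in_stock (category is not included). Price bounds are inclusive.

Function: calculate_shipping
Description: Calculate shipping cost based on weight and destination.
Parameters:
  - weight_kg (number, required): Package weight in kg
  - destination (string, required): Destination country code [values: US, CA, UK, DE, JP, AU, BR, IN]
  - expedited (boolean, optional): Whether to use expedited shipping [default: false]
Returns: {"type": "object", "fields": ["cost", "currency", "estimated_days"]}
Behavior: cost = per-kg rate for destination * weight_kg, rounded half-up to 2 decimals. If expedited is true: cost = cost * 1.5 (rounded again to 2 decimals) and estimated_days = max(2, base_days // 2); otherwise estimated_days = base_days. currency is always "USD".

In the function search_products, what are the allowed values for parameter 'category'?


The search_products spec declares:
  - category (string, required): Product category to search [values: electronics, books, clothing, food, toys]
Allowed values:
electronics, books, clothing, food, toys


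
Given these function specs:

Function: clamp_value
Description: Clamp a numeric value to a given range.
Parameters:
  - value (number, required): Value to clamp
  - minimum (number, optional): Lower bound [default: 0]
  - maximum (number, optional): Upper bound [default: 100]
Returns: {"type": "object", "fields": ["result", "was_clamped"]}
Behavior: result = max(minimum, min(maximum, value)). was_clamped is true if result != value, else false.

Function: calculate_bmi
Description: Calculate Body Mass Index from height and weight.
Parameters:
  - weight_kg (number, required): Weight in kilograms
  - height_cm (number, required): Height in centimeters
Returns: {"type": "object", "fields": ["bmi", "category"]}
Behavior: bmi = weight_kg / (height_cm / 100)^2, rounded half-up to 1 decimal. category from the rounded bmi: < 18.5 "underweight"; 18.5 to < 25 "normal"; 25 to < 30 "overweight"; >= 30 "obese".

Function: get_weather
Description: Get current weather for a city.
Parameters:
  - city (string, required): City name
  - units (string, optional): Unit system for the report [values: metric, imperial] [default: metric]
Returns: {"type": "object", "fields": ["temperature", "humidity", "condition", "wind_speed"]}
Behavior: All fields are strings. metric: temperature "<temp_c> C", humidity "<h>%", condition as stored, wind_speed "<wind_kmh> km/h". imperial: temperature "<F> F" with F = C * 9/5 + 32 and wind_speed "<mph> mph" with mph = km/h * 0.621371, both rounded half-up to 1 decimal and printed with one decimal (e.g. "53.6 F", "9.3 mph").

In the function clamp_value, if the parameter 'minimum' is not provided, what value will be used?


The clamp_value spec declares:
  - minimum (number, optional): Lower bound [default: 0]
Default:
0


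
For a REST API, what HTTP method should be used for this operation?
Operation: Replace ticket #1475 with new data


GET = read, POST = create, PUT = update/replace, DELETE = remove
This operation is an update/replace.
PUT


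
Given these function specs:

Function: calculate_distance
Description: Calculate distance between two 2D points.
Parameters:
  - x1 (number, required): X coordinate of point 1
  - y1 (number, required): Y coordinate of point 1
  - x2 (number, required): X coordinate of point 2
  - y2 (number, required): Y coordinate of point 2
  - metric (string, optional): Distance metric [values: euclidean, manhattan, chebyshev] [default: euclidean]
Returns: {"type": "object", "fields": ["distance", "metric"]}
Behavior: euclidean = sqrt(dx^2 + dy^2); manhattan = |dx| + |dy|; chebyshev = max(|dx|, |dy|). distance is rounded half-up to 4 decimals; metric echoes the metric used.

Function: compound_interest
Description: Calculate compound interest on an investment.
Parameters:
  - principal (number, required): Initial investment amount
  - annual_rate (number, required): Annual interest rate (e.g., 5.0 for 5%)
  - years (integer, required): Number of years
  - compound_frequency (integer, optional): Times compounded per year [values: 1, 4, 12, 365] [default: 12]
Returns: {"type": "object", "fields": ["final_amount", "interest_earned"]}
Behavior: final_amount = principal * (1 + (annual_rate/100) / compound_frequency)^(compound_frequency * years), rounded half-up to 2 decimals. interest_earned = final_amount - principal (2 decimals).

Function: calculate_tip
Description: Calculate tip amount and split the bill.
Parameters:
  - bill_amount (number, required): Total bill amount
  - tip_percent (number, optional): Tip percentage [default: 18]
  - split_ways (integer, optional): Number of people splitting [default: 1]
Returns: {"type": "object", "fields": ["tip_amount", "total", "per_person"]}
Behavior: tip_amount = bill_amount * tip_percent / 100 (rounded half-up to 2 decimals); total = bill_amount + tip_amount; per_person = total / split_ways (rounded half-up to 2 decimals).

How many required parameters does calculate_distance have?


Parameters of calculate_distance: x1 (required), y1 (required), x2 (required), y2 (required), metric (optional)
Required count:
4


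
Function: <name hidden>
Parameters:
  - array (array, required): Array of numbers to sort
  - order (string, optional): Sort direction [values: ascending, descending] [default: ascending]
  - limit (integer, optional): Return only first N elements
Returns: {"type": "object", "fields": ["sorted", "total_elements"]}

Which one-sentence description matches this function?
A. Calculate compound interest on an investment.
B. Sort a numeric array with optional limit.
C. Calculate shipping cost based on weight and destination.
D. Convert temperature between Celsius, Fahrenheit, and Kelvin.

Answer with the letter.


Parameters array, order, limit and return ["sorted", "total_elements"] fit: Sort a numeric array with optional limit.
B


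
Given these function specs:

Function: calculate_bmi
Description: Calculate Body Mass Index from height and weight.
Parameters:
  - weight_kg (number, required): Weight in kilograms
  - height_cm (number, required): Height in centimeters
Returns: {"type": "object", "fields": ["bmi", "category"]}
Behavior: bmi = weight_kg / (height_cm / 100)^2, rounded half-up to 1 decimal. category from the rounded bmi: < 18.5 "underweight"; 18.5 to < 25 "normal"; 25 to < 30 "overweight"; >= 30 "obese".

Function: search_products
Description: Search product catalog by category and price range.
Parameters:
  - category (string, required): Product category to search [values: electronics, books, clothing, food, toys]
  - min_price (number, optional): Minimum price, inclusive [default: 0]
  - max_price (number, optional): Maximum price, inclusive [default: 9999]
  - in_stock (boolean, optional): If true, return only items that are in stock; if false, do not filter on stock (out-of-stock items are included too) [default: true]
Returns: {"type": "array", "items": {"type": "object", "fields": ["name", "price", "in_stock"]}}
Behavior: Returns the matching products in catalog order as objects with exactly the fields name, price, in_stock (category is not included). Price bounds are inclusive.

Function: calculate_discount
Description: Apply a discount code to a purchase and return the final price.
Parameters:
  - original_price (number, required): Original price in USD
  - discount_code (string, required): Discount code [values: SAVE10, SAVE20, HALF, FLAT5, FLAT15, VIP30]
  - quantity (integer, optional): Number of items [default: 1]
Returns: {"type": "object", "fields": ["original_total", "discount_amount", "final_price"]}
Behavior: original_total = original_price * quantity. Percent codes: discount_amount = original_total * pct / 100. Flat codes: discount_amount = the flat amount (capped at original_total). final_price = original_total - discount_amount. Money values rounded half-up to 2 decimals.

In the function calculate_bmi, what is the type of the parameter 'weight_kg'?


The calculate_bmi spec declares:
  - weight_kg (number, required): Weight in kilograms
Type:
number


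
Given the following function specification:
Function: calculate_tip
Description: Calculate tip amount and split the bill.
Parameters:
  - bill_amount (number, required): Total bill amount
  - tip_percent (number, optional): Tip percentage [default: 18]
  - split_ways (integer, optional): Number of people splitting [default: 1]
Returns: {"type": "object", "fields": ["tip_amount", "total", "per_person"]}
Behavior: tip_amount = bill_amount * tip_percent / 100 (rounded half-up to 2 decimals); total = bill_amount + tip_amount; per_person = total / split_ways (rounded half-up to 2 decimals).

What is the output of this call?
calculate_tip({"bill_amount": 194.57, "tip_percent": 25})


Defaults applied: split_ways=1
tip_amount = 194.57 * 25/100 = 48.6425 -> 48.64
total = 194.57 + 48.64 = 243.21
per_person = 243.21 / 1 = 243.21 -> 243.21
Output:
{"tip_amount": 48.64, "total": 243.21, "per_person": 243.21}


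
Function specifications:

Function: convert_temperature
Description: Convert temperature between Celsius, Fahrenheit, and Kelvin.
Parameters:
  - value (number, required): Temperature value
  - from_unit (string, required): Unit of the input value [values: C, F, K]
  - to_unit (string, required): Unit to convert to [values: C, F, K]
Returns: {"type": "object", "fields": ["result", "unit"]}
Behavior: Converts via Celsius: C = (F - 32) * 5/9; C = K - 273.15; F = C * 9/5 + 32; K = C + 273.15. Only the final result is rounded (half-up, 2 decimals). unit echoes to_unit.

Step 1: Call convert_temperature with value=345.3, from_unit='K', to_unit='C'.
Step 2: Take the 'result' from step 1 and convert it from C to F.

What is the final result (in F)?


Step 1: convert_temperature(value=345.3, from_unit=K, to_unit=C)
  To C: 345.3 - 273.15 = 72.15
  Target is C: 72.15
  Round to 2 decimals: 72.15
  -> result = 72.15 C
Step 2: convert_temperature(value=72.15, from_unit=C, to_unit=F)
  Input already in C: 72.15
  To F: 72.15 * 9/5 + 32 = 161.87
  Round to 2 decimals: 161.87
  -> result = 161.87 F
161.87 F


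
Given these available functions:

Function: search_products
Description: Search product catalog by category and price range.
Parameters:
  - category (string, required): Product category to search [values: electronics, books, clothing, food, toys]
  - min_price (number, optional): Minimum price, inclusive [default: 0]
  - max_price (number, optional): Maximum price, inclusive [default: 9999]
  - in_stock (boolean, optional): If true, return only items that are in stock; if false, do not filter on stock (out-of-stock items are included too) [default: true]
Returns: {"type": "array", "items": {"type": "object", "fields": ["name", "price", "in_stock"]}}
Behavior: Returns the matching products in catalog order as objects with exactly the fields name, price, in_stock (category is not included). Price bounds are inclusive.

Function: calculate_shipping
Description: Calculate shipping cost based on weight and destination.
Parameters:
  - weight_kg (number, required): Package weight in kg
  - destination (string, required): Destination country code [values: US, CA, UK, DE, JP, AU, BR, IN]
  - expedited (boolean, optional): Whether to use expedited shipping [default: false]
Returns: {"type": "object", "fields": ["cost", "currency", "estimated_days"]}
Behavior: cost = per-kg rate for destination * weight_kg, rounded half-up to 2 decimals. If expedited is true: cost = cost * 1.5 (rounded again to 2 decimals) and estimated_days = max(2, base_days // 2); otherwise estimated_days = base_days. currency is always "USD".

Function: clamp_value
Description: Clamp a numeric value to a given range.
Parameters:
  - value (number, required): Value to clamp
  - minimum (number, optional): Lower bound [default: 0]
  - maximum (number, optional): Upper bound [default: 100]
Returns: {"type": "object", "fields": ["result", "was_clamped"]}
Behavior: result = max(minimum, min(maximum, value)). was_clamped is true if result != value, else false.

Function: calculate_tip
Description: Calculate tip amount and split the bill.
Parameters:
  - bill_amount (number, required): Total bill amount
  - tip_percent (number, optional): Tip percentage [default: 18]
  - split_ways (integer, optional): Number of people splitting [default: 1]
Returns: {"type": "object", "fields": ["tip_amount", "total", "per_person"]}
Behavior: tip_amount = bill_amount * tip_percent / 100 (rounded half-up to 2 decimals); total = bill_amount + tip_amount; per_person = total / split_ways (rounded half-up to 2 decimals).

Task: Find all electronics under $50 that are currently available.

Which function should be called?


The task needs a function whose description is: Search product catalog by category and price range.
search_products


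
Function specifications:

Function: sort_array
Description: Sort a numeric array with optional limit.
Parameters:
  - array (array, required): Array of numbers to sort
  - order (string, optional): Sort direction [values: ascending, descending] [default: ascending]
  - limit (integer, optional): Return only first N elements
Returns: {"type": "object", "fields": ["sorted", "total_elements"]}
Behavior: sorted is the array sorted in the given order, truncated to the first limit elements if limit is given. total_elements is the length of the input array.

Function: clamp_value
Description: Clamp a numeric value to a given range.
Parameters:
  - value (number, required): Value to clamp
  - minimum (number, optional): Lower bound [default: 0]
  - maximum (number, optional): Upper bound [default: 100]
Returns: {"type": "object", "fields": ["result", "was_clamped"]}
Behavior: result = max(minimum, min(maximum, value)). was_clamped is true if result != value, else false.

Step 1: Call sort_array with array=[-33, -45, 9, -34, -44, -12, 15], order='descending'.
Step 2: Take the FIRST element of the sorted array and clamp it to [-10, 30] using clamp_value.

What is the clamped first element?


Step 1: sort_array(order=descending)
  sorted: [15, 9, -12, -33, -34, -44, -45]
  -> first element = 15
Step 2: clamp_value(value=15, minimum=-10, maximum=30)
  result = max(-10, min(30, 15)) = max(-10, 15) = 15
  was_clamped = (15 != 15) = false
  -> result = 15
15


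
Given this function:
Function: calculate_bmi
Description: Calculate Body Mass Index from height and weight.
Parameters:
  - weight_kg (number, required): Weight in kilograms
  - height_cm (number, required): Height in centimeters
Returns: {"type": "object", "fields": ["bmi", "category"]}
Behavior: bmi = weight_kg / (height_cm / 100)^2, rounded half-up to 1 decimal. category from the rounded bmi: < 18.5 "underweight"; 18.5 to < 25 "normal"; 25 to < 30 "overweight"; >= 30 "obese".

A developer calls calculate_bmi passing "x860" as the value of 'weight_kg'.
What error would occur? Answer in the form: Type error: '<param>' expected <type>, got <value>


Spec: 'weight_kg' is declared as number; "x860" is a string.
Type error: 'weight_kg' expected number, got "x860"


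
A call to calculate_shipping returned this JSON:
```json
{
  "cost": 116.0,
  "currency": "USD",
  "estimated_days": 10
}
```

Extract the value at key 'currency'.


USD


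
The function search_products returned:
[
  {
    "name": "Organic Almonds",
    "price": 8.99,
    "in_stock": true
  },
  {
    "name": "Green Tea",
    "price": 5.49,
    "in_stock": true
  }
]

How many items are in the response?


Items: Organic Almonds, Green Tea
2


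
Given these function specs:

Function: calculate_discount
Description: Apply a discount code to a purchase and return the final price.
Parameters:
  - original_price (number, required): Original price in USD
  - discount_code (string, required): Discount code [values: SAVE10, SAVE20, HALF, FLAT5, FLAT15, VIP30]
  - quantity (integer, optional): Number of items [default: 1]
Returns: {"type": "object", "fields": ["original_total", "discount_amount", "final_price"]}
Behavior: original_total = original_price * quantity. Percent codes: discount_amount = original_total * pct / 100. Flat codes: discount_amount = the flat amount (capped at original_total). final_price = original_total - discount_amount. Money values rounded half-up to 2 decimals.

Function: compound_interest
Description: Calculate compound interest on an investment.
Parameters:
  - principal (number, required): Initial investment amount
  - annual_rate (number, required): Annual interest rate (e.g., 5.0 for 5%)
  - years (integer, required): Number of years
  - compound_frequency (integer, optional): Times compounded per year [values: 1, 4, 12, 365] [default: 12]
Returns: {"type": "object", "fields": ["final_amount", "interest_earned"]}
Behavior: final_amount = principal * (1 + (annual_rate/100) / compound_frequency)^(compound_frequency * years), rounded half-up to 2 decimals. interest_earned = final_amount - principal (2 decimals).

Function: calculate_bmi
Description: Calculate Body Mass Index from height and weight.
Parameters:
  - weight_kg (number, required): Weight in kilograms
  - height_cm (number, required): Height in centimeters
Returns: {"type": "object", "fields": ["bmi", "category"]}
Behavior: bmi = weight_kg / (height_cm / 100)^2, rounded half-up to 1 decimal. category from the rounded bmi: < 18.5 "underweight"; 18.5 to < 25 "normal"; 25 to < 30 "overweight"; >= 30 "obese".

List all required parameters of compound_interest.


Parameters of compound_interest and their required/optional flag:
  principal: required
  annual_rate: required
  years: required
  compound_frequency: optional
annual_rate, principal, years


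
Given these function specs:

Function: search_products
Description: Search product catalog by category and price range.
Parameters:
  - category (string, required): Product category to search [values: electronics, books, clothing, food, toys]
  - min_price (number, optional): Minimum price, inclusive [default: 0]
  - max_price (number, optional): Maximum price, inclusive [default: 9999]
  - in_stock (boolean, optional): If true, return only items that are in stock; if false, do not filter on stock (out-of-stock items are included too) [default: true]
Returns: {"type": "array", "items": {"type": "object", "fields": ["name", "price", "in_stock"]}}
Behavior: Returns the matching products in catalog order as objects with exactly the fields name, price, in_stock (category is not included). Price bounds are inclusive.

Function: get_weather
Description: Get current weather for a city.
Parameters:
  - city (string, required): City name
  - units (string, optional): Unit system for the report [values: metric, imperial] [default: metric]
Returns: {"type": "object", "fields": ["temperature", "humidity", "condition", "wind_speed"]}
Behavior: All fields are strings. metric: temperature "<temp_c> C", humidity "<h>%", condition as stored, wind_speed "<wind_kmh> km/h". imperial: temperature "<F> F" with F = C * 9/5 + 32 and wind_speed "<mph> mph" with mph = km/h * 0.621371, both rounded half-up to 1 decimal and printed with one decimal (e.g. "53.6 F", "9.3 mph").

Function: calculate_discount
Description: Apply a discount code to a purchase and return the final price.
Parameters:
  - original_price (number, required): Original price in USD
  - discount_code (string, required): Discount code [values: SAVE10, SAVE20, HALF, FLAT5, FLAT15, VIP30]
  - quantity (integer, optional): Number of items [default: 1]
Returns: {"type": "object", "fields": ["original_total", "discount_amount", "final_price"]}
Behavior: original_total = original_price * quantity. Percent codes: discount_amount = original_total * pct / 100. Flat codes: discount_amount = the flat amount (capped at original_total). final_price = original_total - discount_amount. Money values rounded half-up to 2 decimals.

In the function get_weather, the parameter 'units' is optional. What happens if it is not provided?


The get_weather spec declares:
  - units (string, optional): Unit system for the report [values: metric, imperial] [default: metric]
It defaults to metric


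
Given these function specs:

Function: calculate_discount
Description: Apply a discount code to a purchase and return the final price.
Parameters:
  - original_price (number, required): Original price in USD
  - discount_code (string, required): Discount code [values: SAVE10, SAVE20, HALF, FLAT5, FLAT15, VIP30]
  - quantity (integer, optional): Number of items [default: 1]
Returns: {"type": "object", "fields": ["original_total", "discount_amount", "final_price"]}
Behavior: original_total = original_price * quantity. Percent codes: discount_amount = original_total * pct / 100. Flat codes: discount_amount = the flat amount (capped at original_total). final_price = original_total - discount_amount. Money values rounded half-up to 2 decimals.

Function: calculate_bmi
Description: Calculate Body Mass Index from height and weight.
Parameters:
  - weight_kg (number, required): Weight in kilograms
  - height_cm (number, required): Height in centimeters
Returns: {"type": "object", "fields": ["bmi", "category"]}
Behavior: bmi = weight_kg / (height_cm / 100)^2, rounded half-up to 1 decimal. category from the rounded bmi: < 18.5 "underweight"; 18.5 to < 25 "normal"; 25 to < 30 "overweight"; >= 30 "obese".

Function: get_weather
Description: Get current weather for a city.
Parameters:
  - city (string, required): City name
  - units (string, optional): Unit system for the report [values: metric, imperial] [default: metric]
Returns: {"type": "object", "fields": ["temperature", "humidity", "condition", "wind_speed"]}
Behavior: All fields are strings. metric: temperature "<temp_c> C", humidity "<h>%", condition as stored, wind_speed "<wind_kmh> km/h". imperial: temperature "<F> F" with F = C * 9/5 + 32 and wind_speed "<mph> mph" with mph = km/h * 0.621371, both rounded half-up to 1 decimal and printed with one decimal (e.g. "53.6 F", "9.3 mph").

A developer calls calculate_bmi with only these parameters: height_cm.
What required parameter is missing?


Required parameters: weight_kg, height_cm
Provided: height_cm
Missing: weight_kg
weight_kg


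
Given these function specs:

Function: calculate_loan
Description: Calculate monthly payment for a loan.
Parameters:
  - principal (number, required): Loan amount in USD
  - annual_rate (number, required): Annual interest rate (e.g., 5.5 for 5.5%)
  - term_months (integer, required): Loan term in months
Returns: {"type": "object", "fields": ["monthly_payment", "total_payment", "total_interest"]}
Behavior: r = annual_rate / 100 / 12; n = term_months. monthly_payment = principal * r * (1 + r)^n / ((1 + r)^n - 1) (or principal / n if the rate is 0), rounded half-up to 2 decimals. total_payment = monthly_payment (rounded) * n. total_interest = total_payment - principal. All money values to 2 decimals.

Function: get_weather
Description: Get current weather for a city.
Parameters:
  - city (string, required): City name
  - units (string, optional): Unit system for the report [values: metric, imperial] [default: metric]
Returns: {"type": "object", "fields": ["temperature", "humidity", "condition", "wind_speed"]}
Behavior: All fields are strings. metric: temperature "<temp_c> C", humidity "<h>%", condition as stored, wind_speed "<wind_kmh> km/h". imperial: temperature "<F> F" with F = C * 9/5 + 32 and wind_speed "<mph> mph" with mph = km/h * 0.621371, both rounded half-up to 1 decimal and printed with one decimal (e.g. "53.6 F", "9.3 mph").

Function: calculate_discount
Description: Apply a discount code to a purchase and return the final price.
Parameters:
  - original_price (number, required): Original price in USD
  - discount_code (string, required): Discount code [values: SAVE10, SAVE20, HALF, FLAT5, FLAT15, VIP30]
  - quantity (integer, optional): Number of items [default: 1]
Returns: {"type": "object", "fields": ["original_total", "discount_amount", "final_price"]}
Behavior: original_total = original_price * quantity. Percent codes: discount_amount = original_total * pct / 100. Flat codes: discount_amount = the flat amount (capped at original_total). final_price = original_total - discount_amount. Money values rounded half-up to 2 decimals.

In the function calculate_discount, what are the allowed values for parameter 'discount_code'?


The calculate_discount spec declares:
  - discount_code (string, required): Discount code [values: SAVE10, SAVE20, HALF, FLAT5, FLAT15, VIP30]
Allowed values:
SAVE10, SAVE20, HALF, FLAT5, FLAT15, VIP30


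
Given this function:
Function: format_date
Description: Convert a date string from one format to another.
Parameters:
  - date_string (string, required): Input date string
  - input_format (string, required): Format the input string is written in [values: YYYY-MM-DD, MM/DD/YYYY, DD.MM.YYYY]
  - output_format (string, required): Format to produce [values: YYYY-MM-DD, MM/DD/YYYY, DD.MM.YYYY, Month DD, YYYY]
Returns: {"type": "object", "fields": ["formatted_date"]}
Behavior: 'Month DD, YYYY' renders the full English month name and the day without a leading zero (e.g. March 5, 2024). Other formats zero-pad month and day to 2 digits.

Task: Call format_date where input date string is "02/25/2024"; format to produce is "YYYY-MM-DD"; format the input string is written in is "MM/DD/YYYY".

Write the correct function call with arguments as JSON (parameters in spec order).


Mapping each described value to its parameter name:
  'Input date string' -> date_string = "02/25/2024"
  'Format to produce' -> output_format = "YYYY-MM-DD"
  'Format the input string is written in' -> input_format = "MM/DD/YYYY"
format_date({"date_string": "02/25/2024", "input_format": "MM/DD/YYYY", "output_format": "YYYY-MM-DD"})
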